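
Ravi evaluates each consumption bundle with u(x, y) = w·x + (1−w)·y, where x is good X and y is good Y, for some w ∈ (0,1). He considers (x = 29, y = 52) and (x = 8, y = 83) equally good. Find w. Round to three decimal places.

Equating utilities: w·29 + (1−w)·52 = w·8 + (1−w)·83.
w·(29−8) = (1−w)·(83−52), i.e. w·21 = (1−w)·31.
So w/(1−w) = 31/21 = 1.4762, giving w = 31/(21+31) = 0.596.

w = 0.596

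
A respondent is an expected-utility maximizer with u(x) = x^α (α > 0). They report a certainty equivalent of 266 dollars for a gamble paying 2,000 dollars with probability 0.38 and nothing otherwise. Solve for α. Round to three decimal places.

α ≈ 0.480

Since u(0) = 0, the lottery's EU is 0.38·2000^α.
Setting u(266) equal to that: 266^α = 0.38·2000^α ⇒ (266/2000)^α = 0.38.
α = ln(0.38) / ln(266/2000) = -0.967584/-2.017406 ≈ 0.480.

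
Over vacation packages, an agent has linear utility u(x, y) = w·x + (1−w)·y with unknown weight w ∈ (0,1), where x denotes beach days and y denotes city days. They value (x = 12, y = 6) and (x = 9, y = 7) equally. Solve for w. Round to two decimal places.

Indifference: w·12 + (1−w)·6 = w·9 + (1−w)·7.
Rearranging, 3·w − 1·(1−w) = 0.
So w/(1−w) = 1/3 = 0.3333, giving w = 1/(3+1) = 0.25.

w = 0.25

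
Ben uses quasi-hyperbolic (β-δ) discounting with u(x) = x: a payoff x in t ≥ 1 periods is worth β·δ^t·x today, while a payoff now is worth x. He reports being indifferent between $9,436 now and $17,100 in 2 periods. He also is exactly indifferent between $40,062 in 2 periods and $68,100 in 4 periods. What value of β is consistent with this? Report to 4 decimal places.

Both payoffs in the second observation are in the future, so β drops out: δ^2·40062 = δ^4·68100 ⇒ δ^2 = 40062/68100 = 0.58828, so δ = 0.76700.
The first indifference: 9436 = β·δ^2·17100, so β = 9436/(δ^2·17100) = 9436/(0.58828·17100) ≈ 0.9380.

β ≈ 0.9380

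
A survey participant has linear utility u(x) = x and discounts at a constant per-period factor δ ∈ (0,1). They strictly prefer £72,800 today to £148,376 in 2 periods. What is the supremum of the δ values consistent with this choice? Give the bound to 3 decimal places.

Comparing present values: 72800 > δ^2·148376.
Hence δ^2 < 72800/148376 = 0.49065, and x ↦ x^(1/2) is increasing on (0,∞).
δ < (72800/148376)^(1/2) ≈ 0.700.

δ < 0.700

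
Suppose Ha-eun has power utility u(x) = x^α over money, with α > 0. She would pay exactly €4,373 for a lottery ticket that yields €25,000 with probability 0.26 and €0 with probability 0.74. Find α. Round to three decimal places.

α ≈ 0.773

Since u(0) = 0, the lottery's EU is 0.26·25000^α.
Setting u(4373) equal to that: 4373^α = 0.26·25000^α ⇒ (4373/25000)^α = 0.26.
α = ln(0.26) / ln(4373/25000) = -1.347074/-1.743427 ≈ 0.773.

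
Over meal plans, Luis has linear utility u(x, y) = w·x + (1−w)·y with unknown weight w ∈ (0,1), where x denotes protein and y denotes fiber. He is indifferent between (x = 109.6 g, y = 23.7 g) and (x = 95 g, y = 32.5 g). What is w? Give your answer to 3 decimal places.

w = 0.376

Indifference: w·109.6 + (1−w)·23.7 = w·95 + (1−w)·32.5.
Collecting terms: w·14.6 = (1−w)·8.8.
So w/(1−w) = 8.8/14.6 = 0.6027, giving w = 8.8/(14.6+8.8) = 0.376.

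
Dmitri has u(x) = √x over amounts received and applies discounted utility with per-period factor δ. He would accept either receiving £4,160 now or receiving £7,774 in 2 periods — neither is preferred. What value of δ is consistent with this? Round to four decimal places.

Indifference means u(4160) = δ^2 · u(7774), so δ^2 = u(4160)/u(7774).
Since u(x) = √x, δ^2 = √(4160/7774) = 0.73152.
Taking the square root: δ = 0.73152^(1/2) ≈ 0.8553.

δ ≈ 0.8553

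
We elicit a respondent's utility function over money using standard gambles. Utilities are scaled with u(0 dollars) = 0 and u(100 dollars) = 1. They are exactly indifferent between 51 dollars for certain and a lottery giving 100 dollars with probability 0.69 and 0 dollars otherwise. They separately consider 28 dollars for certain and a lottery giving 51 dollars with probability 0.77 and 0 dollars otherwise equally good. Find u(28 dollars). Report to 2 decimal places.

First, u(51 dollars) = 0.69·u(100 dollars) + 0.31·u(0 dollars) = 0.69.
Then u(28 dollars) = 0.77·u(51 dollars) + 0.23·u(0 dollars) = 0.77·0.69 + 0.23·0.00 = 0.5313.

0.53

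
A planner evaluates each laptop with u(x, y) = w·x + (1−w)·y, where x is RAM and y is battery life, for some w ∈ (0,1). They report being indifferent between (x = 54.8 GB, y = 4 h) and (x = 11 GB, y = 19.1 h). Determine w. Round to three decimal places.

Indifference: w·54.8 + (1−w)·4 = w·11 + (1−w)·19.1.
w·(54.8−11) = (1−w)·(19.1−4), i.e. w·43.8 = (1−w)·15.1.
So w/(1−w) = 15.1/43.8 = 0.3447, giving w = 15.1/(43.8+15.1) = 0.256.

w = 0.256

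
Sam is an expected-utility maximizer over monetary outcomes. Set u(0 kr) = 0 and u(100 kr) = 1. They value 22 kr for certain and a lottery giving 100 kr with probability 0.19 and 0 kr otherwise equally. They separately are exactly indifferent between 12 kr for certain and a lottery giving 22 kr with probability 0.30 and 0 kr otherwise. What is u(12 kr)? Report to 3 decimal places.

0.057

First, u(22 kr) = 0.19·u(100 kr) + 0.81·u(0 kr) = 0.19.
The second indifference gives u(12 kr) = 0.30·u(22 kr) + 0.70·u(0 kr) = 0.30·0.19 + 0.70·0.00 = 0.0570.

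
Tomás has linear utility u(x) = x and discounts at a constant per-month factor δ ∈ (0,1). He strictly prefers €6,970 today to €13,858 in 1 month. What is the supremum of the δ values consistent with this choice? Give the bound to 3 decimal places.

Comparing present values: 6970 > δ·13858.
So δ < 6970/13858 = 0.50296.

δ < 0.503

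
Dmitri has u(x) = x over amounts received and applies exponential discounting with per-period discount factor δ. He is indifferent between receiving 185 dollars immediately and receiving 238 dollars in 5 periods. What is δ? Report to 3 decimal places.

δ ≈ 0.951

Equating discounted utilities: u(185) = δ^5·u(238) ⇒ δ^5 = u(185)/u(238).
With u(x) = x: δ^5 = 185/238 = 0.77731.
So δ = 0.77731^(1/5) ≈ 0.951.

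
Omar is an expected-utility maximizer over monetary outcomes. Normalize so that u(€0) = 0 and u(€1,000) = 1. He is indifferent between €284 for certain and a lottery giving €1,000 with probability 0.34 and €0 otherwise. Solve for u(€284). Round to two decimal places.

The indifference gives u(€284) = 0.34·u(€1,000) + 0.66·u(€0) = 0.34·1 + 0.66·0 = 0.34.

0.34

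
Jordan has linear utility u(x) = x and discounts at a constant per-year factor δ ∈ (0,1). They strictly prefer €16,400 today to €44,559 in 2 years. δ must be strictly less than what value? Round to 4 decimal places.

δ < 0.6067

Comparing present values: 16400 > δ^2·44559.
Hence δ^2 < 16400/44559 = 0.36805, and x ↦ x^(1/2) is increasing on (0,∞).
δ < 0.36805^(1/2) = 0.6067.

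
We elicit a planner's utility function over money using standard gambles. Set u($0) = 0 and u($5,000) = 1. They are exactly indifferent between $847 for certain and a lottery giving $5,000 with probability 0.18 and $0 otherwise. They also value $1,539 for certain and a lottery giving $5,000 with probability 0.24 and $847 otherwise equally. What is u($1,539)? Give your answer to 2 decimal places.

0.38

From the first indifference, u($847) = 0.18·u($5,000) + 0.82·u($0) = 0.18·1 + 0.82·0 = 0.18.
The second indifference gives u($1,539) = 0.24·u($5,000) + 0.76·u($847) = 0.24·1.00 + 0.76·0.18 = 0.3768.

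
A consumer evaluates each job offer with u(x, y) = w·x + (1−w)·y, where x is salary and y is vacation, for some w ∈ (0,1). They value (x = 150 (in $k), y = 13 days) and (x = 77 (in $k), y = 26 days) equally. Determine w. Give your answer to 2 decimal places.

w = 0.15

Equating utilities: w·150 + (1−w)·13 = w·77 + (1−w)·26.
w·(150−77) = (1−w)·(26−13), i.e. w·73 = (1−w)·13.
The marginal rate of substitution is 13/73, so w = 13/(73+13) = 0.15.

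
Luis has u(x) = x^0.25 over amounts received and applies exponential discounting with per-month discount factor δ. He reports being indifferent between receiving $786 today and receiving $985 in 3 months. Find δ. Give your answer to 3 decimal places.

δ ≈ 0.981

Equating discounted utilities: u(786) = δ^3·u(985) ⇒ δ^3 = u(786)/u(985).
With u(x) = x^0.25: δ^3 = 786^0.25/985^0.25 = (786/985)^0.25 = 0.94514.
Taking the cube root: δ = 0.94514^(1/3) ≈ 0.981.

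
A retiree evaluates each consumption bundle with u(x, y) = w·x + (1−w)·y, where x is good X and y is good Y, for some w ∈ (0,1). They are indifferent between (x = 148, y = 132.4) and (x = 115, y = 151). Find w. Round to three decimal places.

Equating utilities: w·148 + (1−w)·132.4 = w·115 + (1−w)·151.
Rearranging, 33·w − 18.6·(1−w) = 0.
So w/(1−w) = 18.6/33 = 0.5636, giving w = 18.6/(33+18.6) = 0.360.

w = 0.360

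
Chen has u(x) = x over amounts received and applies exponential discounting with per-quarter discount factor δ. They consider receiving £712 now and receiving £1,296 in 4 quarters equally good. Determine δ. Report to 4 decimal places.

δ ≈ 0.8609

Indifference means u(712) = δ^4 · u(1296), so δ^4 = u(712)/u(1296).
With u(x) = x: δ^4 = 712/1296 = 0.54938.
So δ = 0.54938^(1/4) ≈ 0.8609.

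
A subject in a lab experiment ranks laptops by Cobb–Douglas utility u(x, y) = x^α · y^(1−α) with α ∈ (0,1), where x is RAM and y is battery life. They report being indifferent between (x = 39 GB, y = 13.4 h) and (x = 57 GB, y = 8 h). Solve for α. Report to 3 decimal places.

The Cobb–Douglas utilities coincide, so 39^α·13.4^(1−α) = 57^α·8^(1−α).
Rearrange to (39/57)^α = (8/13.4)^(1−α) and take logs: α·-0.379490 = (1−α)·-0.515813.
With A = -0.379490 and B = -0.515813: α·A = (1−α)·B, so α = B/(A+B) = -0.515813/-0.895303 ≈ 0.576.

α ≈ 0.576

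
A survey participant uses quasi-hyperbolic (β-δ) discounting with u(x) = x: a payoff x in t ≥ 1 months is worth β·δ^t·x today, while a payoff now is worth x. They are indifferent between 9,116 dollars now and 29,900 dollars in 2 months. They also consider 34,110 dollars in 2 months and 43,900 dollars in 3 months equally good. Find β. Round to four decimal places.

β ≈ 0.5050

The second indifference involves only future payoffs, so β cancels: β·δ^2·34110 = β·δ^3·43900, giving δ = 34110/43900 = 0.77699.
Substituting δ into 9116 = β·δ^2·29900: β = 9116/(18051.180) ≈ 0.5050.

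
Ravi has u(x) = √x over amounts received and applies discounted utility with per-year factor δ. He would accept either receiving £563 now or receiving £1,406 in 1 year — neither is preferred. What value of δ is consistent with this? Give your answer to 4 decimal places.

δ ≈ 0.6328

Equating discounted utilities: u(563) = δ·u(1406) ⇒ δ = u(563)/u(1406).
With u(x) = √x: δ = √563/√1406 = √(563/1406) = 0.63279.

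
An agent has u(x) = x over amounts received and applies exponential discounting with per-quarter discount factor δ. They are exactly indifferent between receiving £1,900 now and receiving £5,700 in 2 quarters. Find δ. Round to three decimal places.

Equating discounted utilities: u(1900) = δ^2·u(5700) ⇒ δ^2 = u(1900)/u(5700).
With u(x) = x: δ^2 = 1900/5700 = 0.33333.
Taking the square root: δ = 0.33333^(1/2) ≈ 0.577.

δ ≈ 0.577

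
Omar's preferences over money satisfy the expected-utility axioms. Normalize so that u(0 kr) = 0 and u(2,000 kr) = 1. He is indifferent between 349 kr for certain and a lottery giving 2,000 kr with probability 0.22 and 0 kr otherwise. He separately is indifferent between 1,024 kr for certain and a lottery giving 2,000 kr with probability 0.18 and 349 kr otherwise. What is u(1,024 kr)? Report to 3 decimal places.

First, u(349 kr) = 0.22·u(2,000 kr) + 0.78·u(0 kr) = 0.22.
The second indifference gives u(1,024 kr) = 0.18·u(2,000 kr) + 0.82·u(349 kr) = 0.18·1.00 + 0.82·0.22 = 0.3604.

0.360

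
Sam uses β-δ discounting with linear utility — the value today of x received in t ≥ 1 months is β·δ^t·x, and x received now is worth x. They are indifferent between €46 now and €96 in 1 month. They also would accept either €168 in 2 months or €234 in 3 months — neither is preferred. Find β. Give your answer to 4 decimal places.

β ≈ 0.6674

Both payoffs in the second observation are in the future, so β drops out: δ^2·168 = δ^3·234 ⇒ δ = 168/234 = 0.71795.
The first indifference: 46 = β·δ·96, so β = 46/(δ·96) = 46/(0.71795·96) ≈ 0.6674.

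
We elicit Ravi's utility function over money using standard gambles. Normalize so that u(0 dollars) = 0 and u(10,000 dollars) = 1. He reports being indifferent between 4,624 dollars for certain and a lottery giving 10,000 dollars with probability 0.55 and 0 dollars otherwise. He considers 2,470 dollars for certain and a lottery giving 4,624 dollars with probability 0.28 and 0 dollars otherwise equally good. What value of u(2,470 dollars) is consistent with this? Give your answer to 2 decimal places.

0.15

First, u(4,624 dollars) = 0.55·u(10,000 dollars) + 0.45·u(0 dollars) = 0.55.
Then u(2,470 dollars) = 0.28·u(4,624 dollars) + 0.72·u(0 dollars) = 0.28·0.55 + 0.72·0.00 = 0.1540.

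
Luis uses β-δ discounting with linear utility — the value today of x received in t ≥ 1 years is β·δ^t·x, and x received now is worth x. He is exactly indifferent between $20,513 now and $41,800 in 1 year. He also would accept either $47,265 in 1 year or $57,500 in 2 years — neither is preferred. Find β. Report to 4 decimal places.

β ≈ 0.5970

Both payoffs in the second observation are in the future, so β drops out: δ^1·47265 = δ^2·57500 ⇒ δ = 47265/57500 = 0.82200.
The first indifference: 20513 = β·δ·41800, so β = 20513/(δ·41800) = 20513/(0.82200·41800) ≈ 0.5970.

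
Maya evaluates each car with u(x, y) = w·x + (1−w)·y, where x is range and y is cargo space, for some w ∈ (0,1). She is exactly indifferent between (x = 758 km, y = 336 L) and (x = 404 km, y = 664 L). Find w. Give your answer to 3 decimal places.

w = 0.481

Equating utilities: w·758 + (1−w)·336 = w·404 + (1−w)·664.
Rearranging, 354·w − 328·(1−w) = 0.
The marginal rate of substitution is 328/354, so w = 328/(354+328) = 0.481.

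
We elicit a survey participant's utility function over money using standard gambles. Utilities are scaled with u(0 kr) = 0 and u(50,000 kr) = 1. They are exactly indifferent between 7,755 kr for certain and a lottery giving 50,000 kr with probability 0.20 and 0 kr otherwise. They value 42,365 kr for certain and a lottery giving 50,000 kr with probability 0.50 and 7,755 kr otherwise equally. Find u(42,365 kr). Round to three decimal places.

The first gamble pins u(7,755 kr): it must equal 0.20·1 + 0.80·0 = 0.20.
Chaining: u(42,365 kr) = 0.50·1.00 + 0.50·0.20 = 0.6000.

0.600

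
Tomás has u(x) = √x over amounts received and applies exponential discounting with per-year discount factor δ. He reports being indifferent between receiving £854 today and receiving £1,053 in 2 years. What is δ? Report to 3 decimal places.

Indifference means u(854) = δ^2 · u(1053), so δ^2 = u(854)/u(1053).
Since u(x) = √x, δ^2 = √(854/1053) = 0.90056.
Taking the square root: δ = 0.90056^(1/2) ≈ 0.949.

δ ≈ 0.949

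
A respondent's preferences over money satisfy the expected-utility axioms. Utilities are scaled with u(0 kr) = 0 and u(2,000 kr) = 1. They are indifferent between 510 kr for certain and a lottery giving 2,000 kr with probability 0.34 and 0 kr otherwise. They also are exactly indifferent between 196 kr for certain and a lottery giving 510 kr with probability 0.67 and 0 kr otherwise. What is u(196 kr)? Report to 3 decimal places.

0.228

From the first indifference, u(510 kr) = 0.34·u(2,000 kr) + 0.66·u(0 kr) = 0.34·1 + 0.66·0 = 0.34.
Chaining: u(196 kr) = 0.67·0.34 + 0.33·0.00 = 0.2278.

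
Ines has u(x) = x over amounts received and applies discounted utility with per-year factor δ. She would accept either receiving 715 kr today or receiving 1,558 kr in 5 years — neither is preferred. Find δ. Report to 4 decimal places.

Equating discounted utilities: u(715) = δ^5·u(1558) ⇒ δ^5 = u(715)/u(1558).
With u(x) = x: δ^5 = 715/1558 = 0.45892.
Hence δ = (0.45892)^(1/5) = 0.855752.

δ ≈ 0.8558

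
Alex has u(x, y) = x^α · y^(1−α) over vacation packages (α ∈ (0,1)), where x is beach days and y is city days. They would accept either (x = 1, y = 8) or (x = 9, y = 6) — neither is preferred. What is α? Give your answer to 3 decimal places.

Indifference: 1^α · 8^(1−α) = 9^α · 6^(1−α).
Rearrange to (1/9)^α = (6/8)^(1−α) and take logs: α·-2.197225 = (1−α)·-0.287682.
So α/(1−α) = (-0.287682)/(-2.197225) = 0.130930, and α = 0.130930/1.130930 ≈ 0.116.

α ≈ 0.116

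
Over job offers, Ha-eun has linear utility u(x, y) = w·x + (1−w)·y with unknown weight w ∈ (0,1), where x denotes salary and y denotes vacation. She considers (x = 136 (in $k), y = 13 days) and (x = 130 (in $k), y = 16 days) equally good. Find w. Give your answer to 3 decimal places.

Indifference: w·136 + (1−w)·13 = w·130 + (1−w)·16.
Collecting terms: w·6 = (1−w)·3.
So w/(1−w) = 3/6 = 0.5000, giving w = 3/(6+3) = 0.333.

w = 0.333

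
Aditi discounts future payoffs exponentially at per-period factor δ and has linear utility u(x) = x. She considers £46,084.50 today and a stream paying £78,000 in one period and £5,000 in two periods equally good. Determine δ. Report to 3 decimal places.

The stream is worth 78000δ + 5000δ² today, so 78000δ + 5000δ² = 46084.50.
So 5000δ² + 78000δ − 46084.50 = 0.
The positive root is δ = [−78000 + √(78000² + 4·5000·46084.50)] / (2·5000) = (−78000 + 83700.000)/10000 ≈ 0.570.

δ ≈ 0.570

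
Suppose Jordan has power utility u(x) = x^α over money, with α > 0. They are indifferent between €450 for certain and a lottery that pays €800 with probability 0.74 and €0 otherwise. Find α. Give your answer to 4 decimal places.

Since u(0) = 0, the lottery's EU is 0.74·800^α.
Setting u(450) equal to that: 450^α = 0.74·800^α ⇒ (450/800)^α = 0.74.
Taking logs: α·ln(450/800) = ln(0.74), so α = -0.3011051 / -0.5753641 ≈ 0.5233.

α ≈ 0.5233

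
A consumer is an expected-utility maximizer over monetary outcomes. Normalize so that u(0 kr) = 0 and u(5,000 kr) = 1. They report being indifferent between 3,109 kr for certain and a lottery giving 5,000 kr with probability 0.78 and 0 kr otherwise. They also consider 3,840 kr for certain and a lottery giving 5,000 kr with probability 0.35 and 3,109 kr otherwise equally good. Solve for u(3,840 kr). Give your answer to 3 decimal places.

0.857

From the first indifference, u(3,109 kr) = 0.78·u(5,000 kr) + 0.22·u(0 kr) = 0.78·1 + 0.22·0 = 0.78.
Chaining: u(3,840 kr) = 0.35·1.00 + 0.65·0.78 = 0.8570.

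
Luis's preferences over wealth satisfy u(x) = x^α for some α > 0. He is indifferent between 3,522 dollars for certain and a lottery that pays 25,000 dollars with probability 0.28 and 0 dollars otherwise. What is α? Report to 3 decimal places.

EU(lottery) = 0.28·25000^α + 0.72·0 = 0.28·25000^α.
Setting u(3522) equal to that: 3522^α = 0.28·25000^α ⇒ (3522/25000)^α = 0.28.
Taking logs: α·ln(3522/25000) = ln(0.28), so α = -1.272966 / -1.959847 ≈ 0.650.

α ≈ 0.650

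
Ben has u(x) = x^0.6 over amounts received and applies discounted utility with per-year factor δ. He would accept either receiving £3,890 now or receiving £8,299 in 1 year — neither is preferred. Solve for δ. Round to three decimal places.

δ ≈ 0.635

The payoff in 1 year is discounted by δ, so u(3890) = δ·u(8299) and δ = u(3890)/u(8299).
With u(x) = x^0.6: δ = 3890^0.6/8299^0.6 = (3890/8299)^0.6 = 0.63468.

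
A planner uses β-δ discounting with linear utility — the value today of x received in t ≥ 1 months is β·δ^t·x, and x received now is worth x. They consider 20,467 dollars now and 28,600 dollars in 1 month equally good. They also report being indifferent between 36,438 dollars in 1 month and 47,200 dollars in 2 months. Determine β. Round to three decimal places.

β ≈ 0.927

From the later pair, β·δ^1·36438 = β·δ^2·47200; dividing through, δ = 36438/47200 = 0.77199.
Substituting δ into 20467 = β·δ·28600: β = 20467/(22078.958) ≈ 0.927.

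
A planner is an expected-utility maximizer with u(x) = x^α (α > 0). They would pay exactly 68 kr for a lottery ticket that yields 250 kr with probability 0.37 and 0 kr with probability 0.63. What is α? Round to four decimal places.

α ≈ 0.7637

Since u(0) = 0, the lottery's EU is 0.37·250^α.
Equating: 68^α = 0.37·250^α, i.e. 0.2720^α = 0.37.
Take logs: α = ln 0.37 / ln(68/250) ≈ 0.763662.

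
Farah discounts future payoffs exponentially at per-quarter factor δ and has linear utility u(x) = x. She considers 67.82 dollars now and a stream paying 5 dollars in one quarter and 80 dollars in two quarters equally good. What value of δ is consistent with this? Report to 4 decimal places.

Present value of the stream is 5·δ + 80·δ². Indifference gives 5δ + 80δ² = 67.82.
That is, 80δ² + 5δ − 67.82 = 0, a quadratic in δ.
The positive root is δ = [−5 + √(5² + 4·80·67.82)] / (2·80) = (−5 + 147.402)/160 ≈ 0.8900.

δ ≈ 0.8900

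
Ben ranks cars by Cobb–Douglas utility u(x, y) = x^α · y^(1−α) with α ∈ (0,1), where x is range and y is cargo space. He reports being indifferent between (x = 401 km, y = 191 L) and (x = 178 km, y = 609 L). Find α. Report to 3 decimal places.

α ≈ 0.588

The Cobb–Douglas utilities coincide, so 401^α·191^(1−α) = 178^α·609^(1−α).
Rearrange to (401/178)^α = (609/191)^(1−α) and take logs: α·0.812178 = (1−α)·1.159545.
So α/(1−α) = (1.159545)/(0.812178) = 1.427698, and α = 1.427698/2.427698 ≈ 0.588.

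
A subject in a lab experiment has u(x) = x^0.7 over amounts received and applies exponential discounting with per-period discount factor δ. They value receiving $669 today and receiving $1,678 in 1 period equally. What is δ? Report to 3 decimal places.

δ ≈ 0.525

Equating discounted utilities: u(669) = δ·u(1678) ⇒ δ = u(669)/u(1678).
Since u(x) = x^0.7, δ = (669/1678)^0.7 = 0.39869^0.7 = 0.52534.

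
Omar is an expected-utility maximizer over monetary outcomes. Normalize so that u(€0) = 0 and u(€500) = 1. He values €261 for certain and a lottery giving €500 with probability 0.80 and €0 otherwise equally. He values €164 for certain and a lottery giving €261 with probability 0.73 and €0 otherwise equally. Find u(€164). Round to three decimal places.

0.584

First, u(€261) = 0.80·u(€500) + 0.20·u(€0) = 0.80.
The second indifference gives u(€164) = 0.73·u(€261) + 0.27·u(€0) = 0.73·0.80 + 0.27·0.00 = 0.5840.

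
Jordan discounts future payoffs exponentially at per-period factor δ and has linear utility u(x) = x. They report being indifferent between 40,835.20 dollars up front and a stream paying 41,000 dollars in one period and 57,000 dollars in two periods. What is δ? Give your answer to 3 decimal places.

Present value of the stream is 41000·δ + 57000·δ². Indifference gives 41000δ + 57000δ² = 40835.20.
Rearranged: 57000δ² + 41000δ − 40835.20 = 0.
δ = (−41000 + √(41000² + 4·57000·40835.20)) / (2·57000) = (−41000 + √10991425600.00) / 114000 ≈ 0.560.

δ ≈ 0.560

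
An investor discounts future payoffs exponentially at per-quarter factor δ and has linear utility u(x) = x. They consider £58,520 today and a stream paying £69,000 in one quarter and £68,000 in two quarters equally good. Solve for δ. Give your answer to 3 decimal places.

Present value of the stream is 69000·δ + 68000·δ². Indifference gives 69000δ + 68000δ² = 58520.
Rearranged: 68000δ² + 69000δ − 58520 = 0.
δ = (−69000 + √(69000² + 4·68000·58520)) / (2·68000) = (−69000 + √20678440000.00) / 136000 ≈ 0.550.

δ ≈ 0.550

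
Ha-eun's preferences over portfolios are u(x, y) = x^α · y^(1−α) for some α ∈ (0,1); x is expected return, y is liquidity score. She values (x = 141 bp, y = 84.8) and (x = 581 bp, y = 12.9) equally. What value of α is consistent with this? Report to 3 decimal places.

α ≈ 0.571

Indifference: 141^α · 84.8^(1−α) = 581^α · 12.9^(1−α).
Taking logs: α·ln 141 + (1−α)·ln 84.8 = α·ln 581 + (1−α)·ln 12.9, i.e. α·-1.415991 = (1−α)·-1.883068.
Thus α·(-3.299059) = -1.883068, so α = -1.883068/-3.299059 ≈ 0.571.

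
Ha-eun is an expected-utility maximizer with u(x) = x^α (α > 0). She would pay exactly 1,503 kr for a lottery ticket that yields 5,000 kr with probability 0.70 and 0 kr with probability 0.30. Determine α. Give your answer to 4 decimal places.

α ≈ 0.2967

EU(lottery) = 0.70·5000^α + 0.30·0 = 0.70·5000^α.
Equating: 1503^α = 0.70·5000^α, i.e. 0.3006^α = 0.70.
Taking logs: α·ln(1503/5000) = ln(0.70), so α = -0.3566749 / -1.2019748 ≈ 0.2967.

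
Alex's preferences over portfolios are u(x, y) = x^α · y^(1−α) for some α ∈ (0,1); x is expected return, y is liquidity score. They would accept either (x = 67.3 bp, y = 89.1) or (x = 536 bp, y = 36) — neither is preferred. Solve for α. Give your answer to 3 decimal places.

The Cobb–Douglas utilities coincide, so 67.3^α·89.1^(1−α) = 536^α·36^(1−α).
Taking logs: α·ln 67.3 + (1−α)·ln 89.1 = α·ln 536 + (1−α)·ln 36, i.e. α·-2.074974 = (1−α)·-0.906240.
Thus α·(-2.981214) = -0.906240, so α = -0.906240/-2.981214 ≈ 0.304.

α ≈ 0.304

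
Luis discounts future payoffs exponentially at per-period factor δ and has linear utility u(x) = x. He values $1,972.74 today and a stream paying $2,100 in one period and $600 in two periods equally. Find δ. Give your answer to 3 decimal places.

Present value of the stream is 2100·δ + 600·δ². Indifference gives 2100δ + 600δ² = 1972.74.
So 600δ² + 2100δ − 1972.74 = 0.
By the quadratic formula (taking the positive root), δ = (−2100 + √9144576.00) / 1200 ≈ 0.770.

δ ≈ 0.770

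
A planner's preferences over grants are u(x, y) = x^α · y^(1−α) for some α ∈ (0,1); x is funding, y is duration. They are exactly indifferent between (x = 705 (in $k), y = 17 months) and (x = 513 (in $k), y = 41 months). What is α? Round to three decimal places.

The Cobb–Douglas utilities coincide, so 705^α·17^(1−α) = 513^α·41^(1−α).
Rearrange to (705/513)^α = (41/17)^(1−α) and take logs: α·0.317922 = (1−α)·0.880359.
So α/(1−α) = (0.880359)/(0.317922) = 2.769104, and α = 2.769104/3.769104 ≈ 0.735.

α ≈ 0.735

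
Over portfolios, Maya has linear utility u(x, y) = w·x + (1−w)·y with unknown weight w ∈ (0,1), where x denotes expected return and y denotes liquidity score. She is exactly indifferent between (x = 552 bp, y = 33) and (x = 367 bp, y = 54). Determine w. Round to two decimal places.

Equating utilities: w·552 + (1−w)·33 = w·367 + (1−w)·54.
w·(552−367) = (1−w)·(54−33), i.e. w·185 = (1−w)·21.
So w/(1−w) = 21/185 = 0.1135, giving w = 21/(185+21) = 0.10.

w = 0.10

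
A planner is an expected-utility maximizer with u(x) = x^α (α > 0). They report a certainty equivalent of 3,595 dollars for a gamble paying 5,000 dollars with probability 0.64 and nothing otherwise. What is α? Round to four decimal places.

The lottery's expected utility is 0.64·u(5000) + 0.36·u(0) = 0.64·5000^α (since u(0) = 0 for α > 0).
Equating: 3595^α = 0.64·5000^α, i.e. 0.7190^α = 0.64.
α = ln(0.64) / ln(3595/5000) = -0.4462871/-0.3298939 ≈ 1.3528.

α ≈ 1.3528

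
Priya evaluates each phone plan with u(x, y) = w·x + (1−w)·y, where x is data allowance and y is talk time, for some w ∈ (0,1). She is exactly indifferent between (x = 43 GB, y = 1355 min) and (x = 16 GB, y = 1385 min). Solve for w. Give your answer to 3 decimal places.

w = 0.526

Indifference: w·43 + (1−w)·1355 = w·16 + (1−w)·1385.
Collecting terms: w·27 = (1−w)·30.
Hence w = 30/(27+30) = 30/57 = 0.526.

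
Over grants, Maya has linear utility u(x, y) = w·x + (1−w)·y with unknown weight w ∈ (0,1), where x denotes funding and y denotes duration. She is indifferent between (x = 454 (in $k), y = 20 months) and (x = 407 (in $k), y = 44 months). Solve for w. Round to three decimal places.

w = 0.338

Equating utilities: w·454 + (1−w)·20 = w·407 + (1−w)·44.
Rearranging, 47·w − 24·(1−w) = 0.
Hence w = 24/(47+24) = 24/71 = 0.338.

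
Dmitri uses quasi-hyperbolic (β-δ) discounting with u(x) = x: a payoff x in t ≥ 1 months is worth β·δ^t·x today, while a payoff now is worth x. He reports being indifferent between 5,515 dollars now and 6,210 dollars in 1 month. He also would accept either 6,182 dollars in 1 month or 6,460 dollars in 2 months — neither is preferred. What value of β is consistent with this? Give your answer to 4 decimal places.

From the later pair, β·δ^1·6182 = β·δ^2·6460; dividing through, δ = 6182/6460 = 0.95697.
The first indifference: 5515 = β·δ·6210, so β = 5515/(δ·6210) = 5515/(0.95697·6210) ≈ 0.9280.

β ≈ 0.9280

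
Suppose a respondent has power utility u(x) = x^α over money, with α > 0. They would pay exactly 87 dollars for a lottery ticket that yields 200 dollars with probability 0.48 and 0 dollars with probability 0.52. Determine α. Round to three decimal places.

α ≈ 0.882

The lottery's expected utility is 0.48·u(200) + 0.52·u(0) = 0.48·200^α (since u(0) = 0 for α > 0).
Indifference: 87^α = 0.48·200^α, so (87/200)^α = 0.48.
Taking logs: α·ln(87/200) = ln(0.48), so α = -0.733969 / -0.832409 ≈ 0.882.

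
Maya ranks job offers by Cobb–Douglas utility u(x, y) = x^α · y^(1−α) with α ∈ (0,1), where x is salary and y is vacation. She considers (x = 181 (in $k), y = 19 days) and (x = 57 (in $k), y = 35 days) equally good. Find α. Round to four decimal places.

α ≈ 0.3459

Set the two utilities equal: 181^α·19^(1−α) = 57^α·35^(1−α).
Rearrange to (181/57)^α = (35/19)^(1−α) and take logs: α·1.1554458 = (1−α)·0.6109091.
With A = 1.1554458 and B = 0.6109091: α·A = (1−α)·B, so α = B/(A+B) = 0.6109091/1.7663549 ≈ 0.3459.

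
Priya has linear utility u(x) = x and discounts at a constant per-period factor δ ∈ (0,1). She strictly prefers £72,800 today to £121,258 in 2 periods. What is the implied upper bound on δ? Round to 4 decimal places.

Under u(x) = x this choice says 72800 > δ^2·121258.
So δ^2 < 72800/121258 = 0.60037; taking the square root of both positive sides preserves the inequality.
δ < (72800/121258)^(1/2) ≈ 0.7748.

δ < 0.7748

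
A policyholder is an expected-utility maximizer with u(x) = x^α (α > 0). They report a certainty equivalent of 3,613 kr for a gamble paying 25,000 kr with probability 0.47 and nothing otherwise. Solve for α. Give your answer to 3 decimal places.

α ≈ 0.390

Since u(0) = 0, the lottery's EU is 0.47·25000^α.
Indifference: 3613^α = 0.47·25000^α, so (3613/25000)^α = 0.47.
α = ln(0.47) / ln(3613/25000) = -0.755023/-1.934337 ≈ 0.390.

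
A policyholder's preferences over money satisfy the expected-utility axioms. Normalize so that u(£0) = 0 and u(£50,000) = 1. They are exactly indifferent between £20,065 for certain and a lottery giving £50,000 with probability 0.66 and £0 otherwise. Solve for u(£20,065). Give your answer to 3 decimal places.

The indifference gives u(£20,065) = 0.66·u(£50,000) + 0.34·u(£0) = 0.66·1 + 0.34·0 = 0.66.

0.660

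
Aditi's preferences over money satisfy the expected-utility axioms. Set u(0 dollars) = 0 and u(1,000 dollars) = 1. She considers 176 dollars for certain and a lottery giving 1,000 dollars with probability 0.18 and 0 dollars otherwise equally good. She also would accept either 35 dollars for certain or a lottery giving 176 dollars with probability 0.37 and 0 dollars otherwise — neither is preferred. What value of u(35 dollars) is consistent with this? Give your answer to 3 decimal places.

0.067

From the first indifference, u(176 dollars) = 0.18·u(1,000 dollars) + 0.82·u(0 dollars) = 0.18·1 + 0.82·0 = 0.18.
The second indifference gives u(35 dollars) = 0.37·u(176 dollars) + 0.63·u(0 dollars) = 0.37·0.18 + 0.63·0.00 = 0.0666.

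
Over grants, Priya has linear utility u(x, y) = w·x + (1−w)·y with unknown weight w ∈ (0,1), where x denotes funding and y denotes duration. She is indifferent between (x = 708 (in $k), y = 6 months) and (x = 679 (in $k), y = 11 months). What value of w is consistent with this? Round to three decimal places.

Indifference: w·708 + (1−w)·6 = w·679 + (1−w)·11.
Collecting terms: w·29 = (1−w)·5.
So w/(1−w) = 5/29 = 0.1724, giving w = 5/(29+5) = 0.147.

w = 0.147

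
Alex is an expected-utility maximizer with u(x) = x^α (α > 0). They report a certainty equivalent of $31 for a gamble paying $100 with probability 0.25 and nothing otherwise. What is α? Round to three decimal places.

α ≈ 1.184

The lottery's expected utility is 0.25·u(100) + 0.75·u(0) = 0.25·100^α (since u(0) = 0 for α > 0).
Equating: 31^α = 0.25·100^α, i.e. 0.3100^α = 0.25.
Take logs: α = ln 0.25 / ln(31/100) ≈ 1.18367.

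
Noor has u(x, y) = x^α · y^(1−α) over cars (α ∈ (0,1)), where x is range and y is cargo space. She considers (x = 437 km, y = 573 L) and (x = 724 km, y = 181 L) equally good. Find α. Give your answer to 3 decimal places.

α ≈ 0.695

The Cobb–Douglas utilities coincide, so 437^α·573^(1−α) = 724^α·181^(1−α).
(437/724)^α = (181/573)^(1−α); take logs: α·ln(437/724) = (1−α)·ln(181/573), i.e. α·-0.504858 = (1−α)·-1.152389.
So α/(1−α) = (-1.152389)/(-0.504858) = 2.282600, and α = 2.282600/3.282600 ≈ 0.695.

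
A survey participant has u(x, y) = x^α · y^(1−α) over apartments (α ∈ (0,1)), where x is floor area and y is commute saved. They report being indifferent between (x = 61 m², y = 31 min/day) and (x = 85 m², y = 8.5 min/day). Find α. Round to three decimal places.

α ≈ 0.796

The Cobb–Douglas utilities coincide, so 61^α·31^(1−α) = 85^α·8.5^(1−α).
Rearrange to (61/85)^α = (8.5/31)^(1−α) and take logs: α·-0.331777 = (1−α)·-1.293921.
With A = -0.331777 and B = -1.293921: α·A = (1−α)·B, so α = B/(A+B) = -1.293921/-1.625698 ≈ 0.796.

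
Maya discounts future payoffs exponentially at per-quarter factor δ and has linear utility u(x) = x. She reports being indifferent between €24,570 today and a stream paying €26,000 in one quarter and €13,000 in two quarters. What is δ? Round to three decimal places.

δ ≈ 0.700

The stream is worth 26000δ + 13000δ² today, so 26000δ + 13000δ² = 24570.
Rearranged: 13000δ² + 26000δ − 24570 = 0.
By the quadratic formula (taking the positive root), δ = (−26000 + √1953640000.00) / 26000 ≈ 0.700.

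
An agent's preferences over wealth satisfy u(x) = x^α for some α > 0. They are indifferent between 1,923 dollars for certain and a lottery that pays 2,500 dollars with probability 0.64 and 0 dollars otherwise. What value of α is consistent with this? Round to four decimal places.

α ≈ 1.7008

The lottery's expected utility is 0.64·u(2500) + 0.36·u(0) = 0.64·2500^α (since u(0) = 0 for α > 0).
Equating: 1923^α = 0.64·2500^α, i.e. 0.7692^α = 0.64.
Taking logs: α·ln(1923/2500) = ln(0.64), so α = -0.4462871 / -0.2624043 ≈ 1.7008.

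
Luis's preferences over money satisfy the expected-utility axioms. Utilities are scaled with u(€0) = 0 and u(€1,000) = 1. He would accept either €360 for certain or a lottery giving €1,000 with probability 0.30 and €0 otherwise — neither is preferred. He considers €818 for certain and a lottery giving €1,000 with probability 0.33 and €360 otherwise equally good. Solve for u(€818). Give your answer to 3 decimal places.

0.531

From the first indifference, u(€360) = 0.30·u(€1,000) + 0.70·u(€0) = 0.30·1 + 0.70·0 = 0.30.
The second indifference gives u(€818) = 0.33·u(€1,000) + 0.67·u(€360) = 0.33·1.00 + 0.67·0.30 = 0.5310.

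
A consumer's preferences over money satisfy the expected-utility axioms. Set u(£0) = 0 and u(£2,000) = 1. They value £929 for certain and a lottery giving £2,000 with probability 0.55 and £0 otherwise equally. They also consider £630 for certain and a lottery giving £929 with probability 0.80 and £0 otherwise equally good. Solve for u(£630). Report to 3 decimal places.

From the first indifference, u(£929) = 0.55·u(£2,000) + 0.45·u(£0) = 0.55·1 + 0.45·0 = 0.55.
The second indifference gives u(£630) = 0.80·u(£929) + 0.20·u(£0) = 0.80·0.55 + 0.20·0.00 = 0.4400.

0.440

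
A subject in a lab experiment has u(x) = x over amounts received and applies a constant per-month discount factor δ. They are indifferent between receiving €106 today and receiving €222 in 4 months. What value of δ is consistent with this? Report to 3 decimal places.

The payoff in 4 months is discounted by δ^4, so u(106) = δ^4·u(222) and δ^4 = u(106)/u(222).
With u(x) = x: δ^4 = 106/222 = 0.47748.
Hence δ = (0.47748)^(1/4) = 0.83126.

δ ≈ 0.831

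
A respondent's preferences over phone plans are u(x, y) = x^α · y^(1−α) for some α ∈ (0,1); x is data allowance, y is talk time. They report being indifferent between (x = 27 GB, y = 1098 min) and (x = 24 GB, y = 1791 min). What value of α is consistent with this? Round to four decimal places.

The Cobb–Douglas utilities coincide, so 27^α·1098^(1−α) = 24^α·1791^(1−α).
(27/24)^α = (1791/1098)^(1−α); take logs: α·ln(27/24) = (1−α)·ln(1791/1098), i.e. α·0.1177830 = (1−α)·0.4892838.
Thus α·(0.6070668) = 0.4892838, so α = 0.4892838/0.6070668 ≈ 0.8060.

α ≈ 0.8060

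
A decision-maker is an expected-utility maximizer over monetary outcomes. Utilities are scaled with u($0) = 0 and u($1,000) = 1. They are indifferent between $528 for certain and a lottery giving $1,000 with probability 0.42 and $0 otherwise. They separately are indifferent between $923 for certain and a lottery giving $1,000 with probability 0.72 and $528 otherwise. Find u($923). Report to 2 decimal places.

0.84

The first gamble pins u($528): it must equal 0.42·1 + 0.58·0 = 0.42.
Then u($923) = 0.72·u($1,000) + 0.28·u($528) = 0.72·1.00 + 0.28·0.42 = 0.8376.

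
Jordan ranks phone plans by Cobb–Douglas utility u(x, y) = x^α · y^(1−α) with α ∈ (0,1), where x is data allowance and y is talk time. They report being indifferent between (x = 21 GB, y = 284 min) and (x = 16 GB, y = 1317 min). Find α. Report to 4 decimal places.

The Cobb–Douglas utilities coincide, so 21^α·284^(1−α) = 16^α·1317^(1−α).
(21/16)^α = (1317/284)^(1−α); take logs: α·ln(21/16) = (1−α)·ln(1317/284), i.e. α·0.2719337 = (1−α)·1.5341375.
Thus α·(1.8060712) = 1.5341375, so α = 1.5341375/1.8060712 ≈ 0.8494.

α ≈ 0.8494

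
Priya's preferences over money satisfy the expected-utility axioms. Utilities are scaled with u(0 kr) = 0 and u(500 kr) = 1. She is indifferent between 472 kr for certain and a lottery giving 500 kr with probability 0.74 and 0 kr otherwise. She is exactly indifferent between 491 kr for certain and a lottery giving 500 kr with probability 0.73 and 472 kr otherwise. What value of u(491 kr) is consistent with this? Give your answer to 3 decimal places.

The first gamble pins u(472 kr): it must equal 0.74·1 + 0.26·0 = 0.74.
Then u(491 kr) = 0.73·u(500 kr) + 0.27·u(472 kr) = 0.73·1.00 + 0.27·0.74 = 0.9298.

0.930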